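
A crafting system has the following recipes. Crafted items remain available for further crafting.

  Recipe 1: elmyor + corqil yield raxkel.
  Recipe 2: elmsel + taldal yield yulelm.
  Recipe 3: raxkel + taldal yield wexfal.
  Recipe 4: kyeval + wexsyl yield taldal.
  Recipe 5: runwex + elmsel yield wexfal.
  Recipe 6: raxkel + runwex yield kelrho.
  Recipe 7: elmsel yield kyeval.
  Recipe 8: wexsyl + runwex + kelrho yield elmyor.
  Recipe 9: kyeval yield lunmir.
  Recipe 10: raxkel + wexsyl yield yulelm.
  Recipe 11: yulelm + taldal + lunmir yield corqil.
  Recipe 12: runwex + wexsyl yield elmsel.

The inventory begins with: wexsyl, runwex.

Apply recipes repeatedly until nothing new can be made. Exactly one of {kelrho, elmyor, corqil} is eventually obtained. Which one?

corqil

Using Recipe 12, runwex and wexsyl make elmsel.
elmsel → kyeval (Recipe 7).
Using Recipe 4, kyeval and wexsyl make taldal.
Using Recipe 9, kyeval makes lunmir.
Using Recipe 2, elmsel and taldal make yulelm.
yulelm + taldal + lunmir → corqil (Recipe 11).
kelrho would need raxkel and runwex (Recipe 6), but raxkel is never obtained. elmyor would need wexsyl, runwex, and kelrho (Recipe 8), but kelrho is never obtained.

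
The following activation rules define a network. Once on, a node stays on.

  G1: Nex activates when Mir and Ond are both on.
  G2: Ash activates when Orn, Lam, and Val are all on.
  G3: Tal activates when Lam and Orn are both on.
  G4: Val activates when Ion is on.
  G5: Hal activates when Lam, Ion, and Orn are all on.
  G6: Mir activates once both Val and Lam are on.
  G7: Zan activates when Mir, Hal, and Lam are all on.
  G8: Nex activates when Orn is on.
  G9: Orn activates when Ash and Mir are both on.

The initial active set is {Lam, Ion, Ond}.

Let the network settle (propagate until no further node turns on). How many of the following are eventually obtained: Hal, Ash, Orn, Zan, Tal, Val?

G4: Ion on → Val on.
Hal would need Lam, Ion, and Orn (G5), but Orn never turns on.
Ash would need Orn, Lam, and Val (G2), but Orn never turns on.
Orn would need Ash and Mir (G9), but Ash never turns on.
Zan would need Mir, Hal, and Lam (G7), but Hal never turns on.
Tal would need Lam and Orn (G3), but Orn never turns on.
Val: reached.
Reached: Val — 1 of the 6.

1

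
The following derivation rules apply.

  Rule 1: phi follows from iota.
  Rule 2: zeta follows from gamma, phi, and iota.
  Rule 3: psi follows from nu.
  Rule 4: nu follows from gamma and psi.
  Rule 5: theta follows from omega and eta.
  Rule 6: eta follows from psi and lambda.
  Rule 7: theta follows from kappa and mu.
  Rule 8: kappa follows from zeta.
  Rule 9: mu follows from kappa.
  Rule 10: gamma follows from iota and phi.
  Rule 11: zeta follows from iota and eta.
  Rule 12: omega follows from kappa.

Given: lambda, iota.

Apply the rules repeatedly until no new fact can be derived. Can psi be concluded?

No

psi would need nu (Rule 3), but nu is never established.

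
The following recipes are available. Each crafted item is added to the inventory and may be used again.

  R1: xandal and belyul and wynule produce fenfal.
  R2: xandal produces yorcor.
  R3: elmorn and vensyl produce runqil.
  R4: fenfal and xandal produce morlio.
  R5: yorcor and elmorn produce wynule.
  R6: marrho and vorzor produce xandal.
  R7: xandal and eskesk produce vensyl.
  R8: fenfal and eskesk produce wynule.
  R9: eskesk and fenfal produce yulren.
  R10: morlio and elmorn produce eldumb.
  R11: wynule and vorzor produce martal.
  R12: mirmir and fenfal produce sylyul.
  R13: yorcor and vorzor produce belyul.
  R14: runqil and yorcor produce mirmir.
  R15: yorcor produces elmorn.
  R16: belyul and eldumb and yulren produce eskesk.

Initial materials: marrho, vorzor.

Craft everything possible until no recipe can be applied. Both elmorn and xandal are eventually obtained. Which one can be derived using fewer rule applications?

xandal: Using R6, marrho and vorzor make xandal. [1 rule application]
elmorn: Using R6, marrho and vorzor make xandal. Using R2, xandal makes yorcor. Using R15, yorcor makes elmorn. [3 rule applications]
xandal needs fewer.

xandal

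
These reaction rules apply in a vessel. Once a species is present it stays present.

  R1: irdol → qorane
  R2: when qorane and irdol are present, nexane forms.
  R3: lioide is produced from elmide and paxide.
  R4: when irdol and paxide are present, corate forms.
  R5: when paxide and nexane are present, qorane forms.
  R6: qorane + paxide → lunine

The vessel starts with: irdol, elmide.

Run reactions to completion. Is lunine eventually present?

lunine would need qorane and paxide (R6), but paxide never forms.

No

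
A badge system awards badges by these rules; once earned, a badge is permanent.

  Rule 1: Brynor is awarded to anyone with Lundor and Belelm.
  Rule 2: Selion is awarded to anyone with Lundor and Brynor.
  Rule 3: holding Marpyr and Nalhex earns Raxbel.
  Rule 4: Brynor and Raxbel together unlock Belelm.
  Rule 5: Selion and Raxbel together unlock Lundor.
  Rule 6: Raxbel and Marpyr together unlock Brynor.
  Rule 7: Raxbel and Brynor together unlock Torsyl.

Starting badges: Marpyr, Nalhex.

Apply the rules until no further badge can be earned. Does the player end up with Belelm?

Yes

With Marpyr and Nalhex, Raxbel is earned (Rule 3).
With Raxbel and Marpyr, Brynor is earned (Rule 6).
With Brynor and Raxbel, Belelm is earned (Rule 4).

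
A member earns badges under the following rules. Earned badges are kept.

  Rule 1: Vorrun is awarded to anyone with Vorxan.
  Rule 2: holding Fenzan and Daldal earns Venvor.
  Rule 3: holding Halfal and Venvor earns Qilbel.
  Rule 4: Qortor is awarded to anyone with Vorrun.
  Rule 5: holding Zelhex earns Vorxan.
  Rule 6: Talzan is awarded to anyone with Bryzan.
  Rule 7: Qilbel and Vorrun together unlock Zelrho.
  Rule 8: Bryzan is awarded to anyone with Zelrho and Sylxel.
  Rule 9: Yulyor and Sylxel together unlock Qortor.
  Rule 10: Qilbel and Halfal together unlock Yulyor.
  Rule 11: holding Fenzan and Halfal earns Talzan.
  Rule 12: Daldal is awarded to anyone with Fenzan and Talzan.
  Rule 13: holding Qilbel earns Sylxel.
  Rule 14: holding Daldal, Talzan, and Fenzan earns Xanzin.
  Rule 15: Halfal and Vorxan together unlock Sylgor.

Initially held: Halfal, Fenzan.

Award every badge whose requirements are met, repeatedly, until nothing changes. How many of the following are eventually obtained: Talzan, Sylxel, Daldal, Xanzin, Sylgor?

4

With Fenzan and Halfal, Talzan is earned (Rule 11).
With Fenzan and Talzan, Daldal is earned (Rule 12).
With Fenzan and Daldal, Venvor is earned (Rule 2).
With Daldal, Talzan, and Fenzan, Xanzin is earned (Rule 14).
With Halfal and Venvor, Qilbel is earned (Rule 3).
With Qilbel, Sylxel is earned (Rule 13).
Talzan: reached.
Sylxel: reached.
Daldal: reached.
Xanzin: reached.
Sylgor would need Halfal and Vorxan (Rule 15), but Vorxan is never earned.
Reached: Talzan, Sylxel, Daldal, and Xanzin — 4 of the 5.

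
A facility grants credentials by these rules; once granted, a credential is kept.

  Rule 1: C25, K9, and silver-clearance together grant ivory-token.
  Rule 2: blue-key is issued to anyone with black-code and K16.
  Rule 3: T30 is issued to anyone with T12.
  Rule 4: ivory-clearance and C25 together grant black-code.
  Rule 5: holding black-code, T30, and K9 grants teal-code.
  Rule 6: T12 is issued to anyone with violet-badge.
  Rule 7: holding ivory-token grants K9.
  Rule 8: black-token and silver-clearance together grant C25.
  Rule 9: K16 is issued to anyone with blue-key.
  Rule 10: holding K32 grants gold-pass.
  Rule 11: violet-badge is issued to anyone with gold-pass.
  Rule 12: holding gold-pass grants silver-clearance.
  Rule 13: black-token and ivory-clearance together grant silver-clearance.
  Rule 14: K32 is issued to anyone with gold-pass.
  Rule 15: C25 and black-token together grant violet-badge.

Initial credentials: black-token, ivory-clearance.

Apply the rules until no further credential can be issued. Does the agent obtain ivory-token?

ivory-token would need C25, K9, and silver-clearance (Rule 1), but K9 is never granted.

No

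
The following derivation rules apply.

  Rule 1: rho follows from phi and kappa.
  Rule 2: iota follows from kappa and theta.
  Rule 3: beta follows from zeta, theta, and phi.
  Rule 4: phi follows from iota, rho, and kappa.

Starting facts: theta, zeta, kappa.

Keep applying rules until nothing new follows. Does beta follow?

No

beta would need zeta, theta, and phi (Rule 3), but phi is never established.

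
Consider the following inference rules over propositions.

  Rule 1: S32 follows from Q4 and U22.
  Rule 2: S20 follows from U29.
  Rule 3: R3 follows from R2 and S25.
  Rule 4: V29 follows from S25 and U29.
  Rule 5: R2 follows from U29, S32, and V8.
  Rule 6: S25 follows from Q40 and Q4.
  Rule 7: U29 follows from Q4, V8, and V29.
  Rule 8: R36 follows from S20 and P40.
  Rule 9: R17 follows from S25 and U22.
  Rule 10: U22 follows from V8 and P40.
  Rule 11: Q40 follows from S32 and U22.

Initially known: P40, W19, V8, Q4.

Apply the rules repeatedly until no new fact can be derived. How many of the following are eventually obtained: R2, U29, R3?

0

R2 would need U29, S32, and V8 (Rule 5), but U29 is never established.
U29 would need Q4, V8, and V29 (Rule 7), but V29 is never established.
R3 would need R2 and S25 (Rule 3), but R2 is never established.
None of the 3 are reached.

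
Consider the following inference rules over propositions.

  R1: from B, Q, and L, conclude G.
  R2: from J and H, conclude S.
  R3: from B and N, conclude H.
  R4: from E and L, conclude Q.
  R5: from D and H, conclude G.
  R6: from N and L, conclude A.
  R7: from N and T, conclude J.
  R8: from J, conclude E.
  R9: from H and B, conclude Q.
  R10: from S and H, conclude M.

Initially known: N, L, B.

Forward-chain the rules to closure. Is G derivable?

Yes

B and N hold, so H follows (R3).
H and B hold, so Q follows (R9).
B, Q, and L hold, so G follows (R1).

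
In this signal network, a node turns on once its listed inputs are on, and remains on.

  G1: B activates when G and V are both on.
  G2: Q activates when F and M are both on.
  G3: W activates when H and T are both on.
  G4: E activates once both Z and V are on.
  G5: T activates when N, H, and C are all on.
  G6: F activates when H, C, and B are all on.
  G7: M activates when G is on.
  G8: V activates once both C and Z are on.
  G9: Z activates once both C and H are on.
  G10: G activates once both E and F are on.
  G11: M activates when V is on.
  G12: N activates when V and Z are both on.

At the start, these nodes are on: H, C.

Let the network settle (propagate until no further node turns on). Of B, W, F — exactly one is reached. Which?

W

C and H are on, so Z activates (G9).
C and Z are on, so V activates (G8).
V and Z are on, so N activates (G12).
N, H, and C are on, so T activates (G5).
G3: H and T on → W on.
F would need H, C, and B (G6), but B never turns on. B would need G and V (G1), but G never turns on.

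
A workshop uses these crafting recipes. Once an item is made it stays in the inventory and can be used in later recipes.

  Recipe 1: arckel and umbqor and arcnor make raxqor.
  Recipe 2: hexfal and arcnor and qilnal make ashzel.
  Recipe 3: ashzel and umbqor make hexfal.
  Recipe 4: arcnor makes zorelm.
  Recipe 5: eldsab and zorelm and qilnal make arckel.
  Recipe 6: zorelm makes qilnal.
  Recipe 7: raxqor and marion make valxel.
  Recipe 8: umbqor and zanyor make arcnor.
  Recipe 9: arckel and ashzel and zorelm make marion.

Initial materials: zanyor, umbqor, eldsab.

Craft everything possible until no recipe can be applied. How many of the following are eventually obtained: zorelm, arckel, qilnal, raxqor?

Using Recipe 8, umbqor and zanyor make arcnor.
arcnor → zorelm (Recipe 4).
Using Recipe 6, zorelm makes qilnal.
eldsab and zorelm and qilnal → arckel (Recipe 5).
Using Recipe 1, arckel, umbqor, and arcnor make raxqor.
zorelm: reached.
arckel: reached.
qilnal: reached.
raxqor: reached.
All 4 are reached.

4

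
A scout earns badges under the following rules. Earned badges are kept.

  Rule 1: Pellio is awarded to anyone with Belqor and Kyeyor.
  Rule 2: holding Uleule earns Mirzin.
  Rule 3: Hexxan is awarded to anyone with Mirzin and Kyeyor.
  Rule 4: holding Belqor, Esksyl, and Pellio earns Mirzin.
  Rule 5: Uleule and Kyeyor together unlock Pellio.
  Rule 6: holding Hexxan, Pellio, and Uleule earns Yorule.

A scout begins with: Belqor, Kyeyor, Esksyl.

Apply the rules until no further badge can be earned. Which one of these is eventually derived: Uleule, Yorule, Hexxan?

Hexxan

With Belqor and Kyeyor, Pellio is earned (Rule 1).
With Belqor, Esksyl, and Pellio, Mirzin is earned (Rule 4).
With Mirzin and Kyeyor, Hexxan is earned (Rule 3).
No rule produces Uleule, and it is not given. Yorule would need Hexxan, Pellio, and Uleule (Rule 6), but Uleule is never earned.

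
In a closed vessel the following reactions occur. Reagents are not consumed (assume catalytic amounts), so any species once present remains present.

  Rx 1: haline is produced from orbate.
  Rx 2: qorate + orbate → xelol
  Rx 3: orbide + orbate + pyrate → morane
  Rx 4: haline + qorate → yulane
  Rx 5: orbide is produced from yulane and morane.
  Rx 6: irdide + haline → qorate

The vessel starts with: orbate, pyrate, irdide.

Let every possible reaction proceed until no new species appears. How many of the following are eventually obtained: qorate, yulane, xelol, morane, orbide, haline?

orbate present → haline forms (Rx 1).
irdide and haline present → qorate forms (Rx 6).
haline and qorate present → yulane forms (Rx 4).
qorate and orbate present → xelol forms (Rx 2).
qorate: reached.
yulane: reached.
xelol: reached.
morane would need orbide, orbate, and pyrate (Rx 3), but orbide never forms.
orbide would need yulane and morane (Rx 5), but morane never forms.
haline: reached.
Reached: qorate, yulane, xelol, and haline — 4 of the 6.

4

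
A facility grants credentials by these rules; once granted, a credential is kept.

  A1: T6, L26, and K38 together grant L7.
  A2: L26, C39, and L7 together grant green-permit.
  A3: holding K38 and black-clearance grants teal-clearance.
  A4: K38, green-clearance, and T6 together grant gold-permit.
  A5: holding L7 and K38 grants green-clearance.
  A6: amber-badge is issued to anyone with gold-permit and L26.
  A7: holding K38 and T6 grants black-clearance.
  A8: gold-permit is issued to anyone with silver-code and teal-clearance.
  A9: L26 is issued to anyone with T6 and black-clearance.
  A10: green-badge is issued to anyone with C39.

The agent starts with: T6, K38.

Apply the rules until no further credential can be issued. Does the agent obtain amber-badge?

Yes

Holding K38 and T6 grants black-clearance (A7).
Holding T6 and black-clearance grants L26 (A9).
Holding T6, L26, and K38 grants L7 (A1).
Holding L7 and K38 grants green-clearance (A5).
Holding K38, green-clearance, and T6 grants gold-permit (A4).
Holding gold-permit and L26 grants amber-badge (A6).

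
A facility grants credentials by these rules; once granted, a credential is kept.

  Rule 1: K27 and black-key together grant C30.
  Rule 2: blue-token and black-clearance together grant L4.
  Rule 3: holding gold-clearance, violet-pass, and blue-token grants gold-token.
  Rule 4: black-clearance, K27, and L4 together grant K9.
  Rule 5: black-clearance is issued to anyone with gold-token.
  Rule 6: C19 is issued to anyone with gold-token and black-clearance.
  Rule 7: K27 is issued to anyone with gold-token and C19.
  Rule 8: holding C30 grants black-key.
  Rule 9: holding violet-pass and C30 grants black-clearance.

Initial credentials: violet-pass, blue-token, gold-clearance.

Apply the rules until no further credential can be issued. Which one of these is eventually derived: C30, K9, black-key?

Holding gold-clearance, violet-pass, and blue-token grants gold-token (Rule 3).
Holding gold-token grants black-clearance (Rule 5).
Holding blue-token and black-clearance grants L4 (Rule 2).
Holding gold-token and black-clearance grants C19 (Rule 6).
Holding gold-token and C19 grants K27 (Rule 7).
Holding black-clearance, K27, and L4 grants K9 (Rule 4).
black-key would need C30 (Rule 8), but C30 is never granted. C30 would need K27 and black-key (Rule 1), but black-key is never granted.

K9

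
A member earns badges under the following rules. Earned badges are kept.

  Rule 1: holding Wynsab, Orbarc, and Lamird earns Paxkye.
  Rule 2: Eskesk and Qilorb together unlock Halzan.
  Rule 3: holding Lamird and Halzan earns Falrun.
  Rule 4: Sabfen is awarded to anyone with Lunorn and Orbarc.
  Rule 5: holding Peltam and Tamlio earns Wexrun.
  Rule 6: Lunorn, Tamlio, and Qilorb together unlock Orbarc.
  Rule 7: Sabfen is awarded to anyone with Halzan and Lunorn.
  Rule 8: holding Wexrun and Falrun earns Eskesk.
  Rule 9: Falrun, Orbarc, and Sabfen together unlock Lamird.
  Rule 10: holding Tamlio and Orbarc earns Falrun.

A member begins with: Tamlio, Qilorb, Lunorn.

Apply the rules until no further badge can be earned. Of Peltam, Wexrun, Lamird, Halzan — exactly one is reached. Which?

Lamird

With Lunorn, Tamlio, and Qilorb, Orbarc is earned (Rule 6).
With Lunorn and Orbarc, Sabfen is earned (Rule 4).
With Tamlio and Orbarc, Falrun is earned (Rule 10).
With Falrun, Orbarc, and Sabfen, Lamird is earned (Rule 9).
Wexrun would need Peltam and Tamlio (Rule 5), but Peltam is never earned. No rule produces Peltam, and it is not given. Halzan would need Eskesk and Qilorb (Rule 2), but Eskesk is never earned.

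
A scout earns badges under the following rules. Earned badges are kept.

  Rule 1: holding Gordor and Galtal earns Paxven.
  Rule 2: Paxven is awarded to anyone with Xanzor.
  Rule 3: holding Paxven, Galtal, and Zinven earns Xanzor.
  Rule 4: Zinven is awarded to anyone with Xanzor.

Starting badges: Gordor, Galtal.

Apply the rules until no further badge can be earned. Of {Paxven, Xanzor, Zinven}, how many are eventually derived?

1

With Gordor and Galtal, Paxven is earned (Rule 1).
Paxven: reached.
Xanzor would need Paxven, Galtal, and Zinven (Rule 3), but Zinven is never earned.
Zinven would need Xanzor (Rule 4), but Xanzor is never earned.
Reached: Paxven — 1 of the 3.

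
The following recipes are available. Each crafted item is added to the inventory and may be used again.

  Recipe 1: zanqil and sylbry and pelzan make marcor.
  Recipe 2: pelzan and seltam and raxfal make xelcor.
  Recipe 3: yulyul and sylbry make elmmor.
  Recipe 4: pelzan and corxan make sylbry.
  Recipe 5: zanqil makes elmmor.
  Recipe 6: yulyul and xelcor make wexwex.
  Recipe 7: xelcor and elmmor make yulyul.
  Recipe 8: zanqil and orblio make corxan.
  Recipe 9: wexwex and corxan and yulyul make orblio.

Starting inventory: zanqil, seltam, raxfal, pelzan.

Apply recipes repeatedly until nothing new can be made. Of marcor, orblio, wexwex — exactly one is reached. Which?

Using Recipe 5, zanqil makes elmmor.
Using Recipe 2, pelzan, seltam, and raxfal make xelcor.
Using Recipe 7, xelcor and elmmor make yulyul.
Using Recipe 6, yulyul and xelcor make wexwex.
marcor would need zanqil, sylbry, and pelzan (Recipe 1), but sylbry is never obtained. orblio would need wexwex, corxan, and yulyul (Recipe 9), but corxan is never obtained.

wexwex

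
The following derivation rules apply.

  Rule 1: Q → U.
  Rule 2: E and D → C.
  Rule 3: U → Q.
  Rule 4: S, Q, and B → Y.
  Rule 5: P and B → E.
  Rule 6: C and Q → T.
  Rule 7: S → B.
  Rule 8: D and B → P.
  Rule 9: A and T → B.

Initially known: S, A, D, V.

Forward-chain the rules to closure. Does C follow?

From S, Rule 7 gives B.
D and B hold, so P follows (Rule 8).
From P and B, Rule 5 gives E.
From E and D, Rule 2 gives C.

Yes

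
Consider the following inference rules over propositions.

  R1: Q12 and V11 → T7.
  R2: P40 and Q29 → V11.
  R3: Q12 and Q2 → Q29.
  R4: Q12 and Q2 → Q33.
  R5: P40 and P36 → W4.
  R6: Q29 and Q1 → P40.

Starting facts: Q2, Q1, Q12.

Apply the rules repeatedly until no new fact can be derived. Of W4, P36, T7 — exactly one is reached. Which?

T7

From Q12 and Q2, R3 gives Q29.
Q29 and Q1 hold, so P40 follows (R6).
P40 and Q29 hold, so V11 follows (R2).
Q12 and V11 hold, so T7 follows (R1).
No rule produces P36, and it is not given. W4 would need P40 and P36 (R5), but P36 is never established.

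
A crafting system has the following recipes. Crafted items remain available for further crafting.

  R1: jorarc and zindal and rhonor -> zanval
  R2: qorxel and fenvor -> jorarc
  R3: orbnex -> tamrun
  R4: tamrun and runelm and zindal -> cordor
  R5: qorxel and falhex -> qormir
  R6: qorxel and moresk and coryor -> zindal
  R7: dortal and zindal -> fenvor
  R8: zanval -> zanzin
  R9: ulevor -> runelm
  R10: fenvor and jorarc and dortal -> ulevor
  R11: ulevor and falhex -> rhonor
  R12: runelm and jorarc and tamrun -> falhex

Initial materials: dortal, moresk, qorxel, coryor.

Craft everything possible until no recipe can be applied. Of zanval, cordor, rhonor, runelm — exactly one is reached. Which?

Using R6, qorxel, moresk, and coryor make zindal.
dortal and zindal -> fenvor (R7).
Using R2, qorxel and fenvor make jorarc.
fenvor and jorarc and dortal -> ulevor (R10).
Using R9, ulevor makes runelm.
cordor would need tamrun, runelm, and zindal (R4), but tamrun is never obtained. zanval would need jorarc, zindal, and rhonor (R1), but rhonor is never obtained. rhonor would need ulevor and falhex (R11), but falhex is never obtained.

runelm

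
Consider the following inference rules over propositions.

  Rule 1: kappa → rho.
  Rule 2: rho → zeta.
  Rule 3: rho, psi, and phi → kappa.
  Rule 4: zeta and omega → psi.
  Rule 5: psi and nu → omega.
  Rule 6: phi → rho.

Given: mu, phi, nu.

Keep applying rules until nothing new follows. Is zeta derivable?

Yes

phi holds, so rho follows (Rule 6).
From rho, Rule 2 gives zeta.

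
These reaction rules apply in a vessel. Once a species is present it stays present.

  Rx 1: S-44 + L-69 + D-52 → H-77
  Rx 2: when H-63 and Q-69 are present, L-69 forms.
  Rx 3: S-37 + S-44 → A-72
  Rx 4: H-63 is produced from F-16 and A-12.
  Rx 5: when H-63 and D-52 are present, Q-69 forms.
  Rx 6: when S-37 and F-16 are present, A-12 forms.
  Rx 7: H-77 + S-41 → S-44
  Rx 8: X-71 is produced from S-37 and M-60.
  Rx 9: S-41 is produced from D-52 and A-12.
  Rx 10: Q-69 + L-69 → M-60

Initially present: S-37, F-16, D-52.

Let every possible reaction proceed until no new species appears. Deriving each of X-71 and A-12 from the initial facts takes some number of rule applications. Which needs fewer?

A-12

A-12: S-37 and F-16 present → A-12 forms (Rx 6). [1 rule application]
X-71: S-37 and F-16 present → A-12 forms (Rx 6). F-16 and A-12 present → H-63 forms (Rx 4). H-63 and D-52 present → Q-69 forms (Rx 5). H-63 and Q-69 present → L-69 forms (Rx 2). Q-69 and L-69 present → M-60 forms (Rx 10). S-37 and M-60 present → X-71 forms (Rx 8). [6 rule applications]
A-12 needs fewer.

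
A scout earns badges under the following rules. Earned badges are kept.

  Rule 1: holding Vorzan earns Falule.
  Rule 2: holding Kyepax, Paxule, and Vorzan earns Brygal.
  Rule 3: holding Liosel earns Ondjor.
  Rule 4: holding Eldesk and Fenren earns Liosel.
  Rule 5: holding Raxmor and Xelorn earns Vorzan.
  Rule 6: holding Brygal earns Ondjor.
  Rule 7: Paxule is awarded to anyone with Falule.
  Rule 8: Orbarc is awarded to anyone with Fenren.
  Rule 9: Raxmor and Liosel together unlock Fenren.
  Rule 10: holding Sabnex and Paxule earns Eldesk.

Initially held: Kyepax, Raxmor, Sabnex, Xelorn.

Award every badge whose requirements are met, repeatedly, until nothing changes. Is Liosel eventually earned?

No

Liosel would need Eldesk and Fenren (Rule 4), but Fenren is never earned.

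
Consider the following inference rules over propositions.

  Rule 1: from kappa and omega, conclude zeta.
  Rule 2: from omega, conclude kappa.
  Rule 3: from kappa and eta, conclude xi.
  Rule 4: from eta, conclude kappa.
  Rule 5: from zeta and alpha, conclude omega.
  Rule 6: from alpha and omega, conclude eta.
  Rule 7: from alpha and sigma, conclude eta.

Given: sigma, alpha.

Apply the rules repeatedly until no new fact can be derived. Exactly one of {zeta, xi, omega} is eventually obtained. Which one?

xi

From alpha and sigma, Rule 7 gives eta.
From eta, Rule 4 gives kappa.
kappa and eta hold, so xi follows (Rule 3).
zeta would need kappa and omega (Rule 1), but omega is never established. omega would need zeta and alpha (Rule 5), but zeta is never established.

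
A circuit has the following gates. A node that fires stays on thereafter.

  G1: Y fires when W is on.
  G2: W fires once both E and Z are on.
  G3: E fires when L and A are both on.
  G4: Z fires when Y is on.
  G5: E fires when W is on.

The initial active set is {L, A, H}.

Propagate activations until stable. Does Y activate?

No

Y would need W (G1), but W never turns on.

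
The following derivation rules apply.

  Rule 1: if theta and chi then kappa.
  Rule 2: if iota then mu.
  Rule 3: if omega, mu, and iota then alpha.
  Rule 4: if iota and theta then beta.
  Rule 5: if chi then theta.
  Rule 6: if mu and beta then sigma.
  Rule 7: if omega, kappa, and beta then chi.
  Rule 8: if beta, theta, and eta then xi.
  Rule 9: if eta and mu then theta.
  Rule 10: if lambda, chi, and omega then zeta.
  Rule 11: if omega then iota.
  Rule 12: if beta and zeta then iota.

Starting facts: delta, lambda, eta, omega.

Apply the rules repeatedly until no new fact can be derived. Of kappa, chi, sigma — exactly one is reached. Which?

omega holds, so iota follows (Rule 11).
From iota, Rule 2 gives mu.
From eta and mu, Rule 9 gives theta.
iota and theta hold, so beta follows (Rule 4).
From mu and beta, Rule 6 gives sigma.
kappa would need theta and chi (Rule 1), but chi is never established. chi would need omega, kappa, and beta (Rule 7), but kappa is never established.

sigma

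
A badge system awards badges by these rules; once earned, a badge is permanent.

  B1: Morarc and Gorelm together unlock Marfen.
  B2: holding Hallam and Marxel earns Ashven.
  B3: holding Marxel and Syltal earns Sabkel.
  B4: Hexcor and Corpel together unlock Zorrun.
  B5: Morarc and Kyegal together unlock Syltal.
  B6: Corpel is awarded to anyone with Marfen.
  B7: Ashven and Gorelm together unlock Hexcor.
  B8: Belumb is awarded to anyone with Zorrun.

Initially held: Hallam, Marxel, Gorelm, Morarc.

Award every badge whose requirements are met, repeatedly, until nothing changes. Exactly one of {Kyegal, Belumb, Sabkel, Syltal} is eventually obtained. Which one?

With Morarc and Gorelm, Marfen is earned (B1).
With Hallam and Marxel, Ashven is earned (B2).
With Ashven and Gorelm, Hexcor is earned (B7).
With Marfen, Corpel is earned (B6).
With Hexcor and Corpel, Zorrun is earned (B4).
With Zorrun, Belumb is earned (B8).
No rule produces Kyegal, and it is not given. Sabkel would need Marxel and Syltal (B3), but Syltal is never earned. Syltal would need Morarc and Kyegal (B5), but Kyegal is never earned.

Belumb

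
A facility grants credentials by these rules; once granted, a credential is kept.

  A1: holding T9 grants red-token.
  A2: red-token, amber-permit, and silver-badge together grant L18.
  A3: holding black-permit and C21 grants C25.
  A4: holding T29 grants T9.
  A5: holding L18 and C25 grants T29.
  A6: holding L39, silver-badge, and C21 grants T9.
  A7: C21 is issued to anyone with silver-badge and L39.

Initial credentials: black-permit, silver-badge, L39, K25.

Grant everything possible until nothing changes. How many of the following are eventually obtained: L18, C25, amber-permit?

Holding silver-badge and L39 grants C21 (A7).
Holding black-permit and C21 grants C25 (A3).
L18 would need red-token, amber-permit, and silver-badge (A2), but amber-permit is never granted.
C25: reached.
No rule produces amber-permit, and it is not given.
Reached: C25 — 1 of the 3.

1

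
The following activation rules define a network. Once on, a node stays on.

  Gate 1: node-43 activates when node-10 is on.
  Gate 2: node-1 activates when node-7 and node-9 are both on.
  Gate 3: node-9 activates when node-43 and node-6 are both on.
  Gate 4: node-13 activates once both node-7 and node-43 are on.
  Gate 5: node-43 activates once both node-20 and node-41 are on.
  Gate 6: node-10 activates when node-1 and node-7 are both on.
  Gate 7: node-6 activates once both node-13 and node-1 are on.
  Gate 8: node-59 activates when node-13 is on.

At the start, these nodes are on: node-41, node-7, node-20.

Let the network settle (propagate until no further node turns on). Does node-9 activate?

node-9 would need node-43 and node-6 (Gate 3), but node-6 never turns on.

No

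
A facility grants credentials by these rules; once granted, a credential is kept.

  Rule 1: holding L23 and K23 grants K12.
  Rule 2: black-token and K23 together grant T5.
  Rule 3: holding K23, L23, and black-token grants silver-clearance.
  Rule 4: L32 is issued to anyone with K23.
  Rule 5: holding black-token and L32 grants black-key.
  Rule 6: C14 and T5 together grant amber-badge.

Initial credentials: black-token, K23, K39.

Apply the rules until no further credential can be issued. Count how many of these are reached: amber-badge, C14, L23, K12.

amber-badge would need C14 and T5 (Rule 6), but C14 is never granted.
No rule produces C14, and it is not given.
No rule produces L23, and it is not given.
K12 would need L23 and K23 (Rule 1), but L23 is never granted.
None of the 4 are reached.

0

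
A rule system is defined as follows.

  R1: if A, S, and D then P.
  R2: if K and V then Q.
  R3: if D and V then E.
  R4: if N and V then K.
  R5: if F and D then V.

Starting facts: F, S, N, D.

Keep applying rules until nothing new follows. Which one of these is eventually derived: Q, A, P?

From F and D, R5 gives V.
From N and V, R4 gives K.
From K and V, R2 gives Q.
No rule produces A, and it is not given. P would need A, S, and D (R1), but A is never established.

Q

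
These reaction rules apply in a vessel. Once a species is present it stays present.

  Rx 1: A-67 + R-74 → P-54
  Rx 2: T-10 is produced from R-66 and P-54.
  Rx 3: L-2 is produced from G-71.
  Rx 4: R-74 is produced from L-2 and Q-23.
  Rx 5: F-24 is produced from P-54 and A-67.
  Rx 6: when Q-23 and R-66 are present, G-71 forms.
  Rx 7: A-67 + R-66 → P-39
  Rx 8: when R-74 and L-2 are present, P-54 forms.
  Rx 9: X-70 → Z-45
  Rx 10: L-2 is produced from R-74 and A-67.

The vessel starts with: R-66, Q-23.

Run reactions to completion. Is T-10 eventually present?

Q-23 and R-66 present → G-71 forms (Rx 6).
G-71 present → L-2 forms (Rx 3).
L-2 and Q-23 present → R-74 forms (Rx 4).
R-74 and L-2 present → P-54 forms (Rx 8).
R-66 and P-54 present → T-10 forms (Rx 2).

Yes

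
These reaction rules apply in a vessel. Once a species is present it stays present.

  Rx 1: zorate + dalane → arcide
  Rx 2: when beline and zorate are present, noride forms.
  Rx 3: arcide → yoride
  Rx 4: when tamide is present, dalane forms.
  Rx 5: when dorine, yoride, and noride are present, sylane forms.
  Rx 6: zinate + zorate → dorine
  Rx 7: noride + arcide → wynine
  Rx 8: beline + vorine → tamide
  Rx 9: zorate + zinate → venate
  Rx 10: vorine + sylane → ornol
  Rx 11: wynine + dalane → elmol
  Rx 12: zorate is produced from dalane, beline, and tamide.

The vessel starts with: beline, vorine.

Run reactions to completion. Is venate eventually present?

No

venate would need zorate and zinate (Rx 9), but zinate never forms.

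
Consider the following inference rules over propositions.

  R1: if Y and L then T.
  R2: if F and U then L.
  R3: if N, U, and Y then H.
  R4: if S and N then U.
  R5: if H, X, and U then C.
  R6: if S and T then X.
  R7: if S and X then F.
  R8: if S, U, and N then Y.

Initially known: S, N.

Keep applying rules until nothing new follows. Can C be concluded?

No

C would need H, X, and U (R5), but X is never established.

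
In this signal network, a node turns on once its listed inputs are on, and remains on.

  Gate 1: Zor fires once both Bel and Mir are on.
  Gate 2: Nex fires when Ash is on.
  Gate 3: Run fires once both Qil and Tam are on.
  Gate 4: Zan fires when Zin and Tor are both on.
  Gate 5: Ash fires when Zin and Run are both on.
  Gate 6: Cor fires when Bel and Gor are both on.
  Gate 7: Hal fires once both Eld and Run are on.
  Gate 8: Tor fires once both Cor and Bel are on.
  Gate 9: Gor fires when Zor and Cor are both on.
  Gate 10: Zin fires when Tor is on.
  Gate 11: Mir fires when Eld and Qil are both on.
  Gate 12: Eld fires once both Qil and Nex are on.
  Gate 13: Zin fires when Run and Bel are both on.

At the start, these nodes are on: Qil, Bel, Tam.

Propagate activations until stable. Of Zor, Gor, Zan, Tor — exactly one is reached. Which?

Qil and Tam are on, so Run fires (Gate 3).
Run and Bel are on, so Zin fires (Gate 13).
Zin and Run are on, so Ash fires (Gate 5).
Gate 2: Ash on → Nex on.
Qil and Nex are on, so Eld fires (Gate 12).
Eld and Qil are on, so Mir fires (Gate 11).
Bel and Mir are on, so Zor fires (Gate 1).
Zan would need Zin and Tor (Gate 4), but Tor never turns on. Tor would need Cor and Bel (Gate 8), but Cor never turns on. Gor would need Zor and Cor (Gate 9), but Cor never turns on.

Zor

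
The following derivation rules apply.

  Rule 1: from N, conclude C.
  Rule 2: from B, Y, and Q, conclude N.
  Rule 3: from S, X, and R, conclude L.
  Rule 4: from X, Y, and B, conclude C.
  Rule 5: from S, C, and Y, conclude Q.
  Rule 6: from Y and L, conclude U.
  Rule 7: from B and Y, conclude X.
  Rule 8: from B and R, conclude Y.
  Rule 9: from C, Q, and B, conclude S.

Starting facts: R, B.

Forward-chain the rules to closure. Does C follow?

From B and R, Rule 8 gives Y.
B and Y hold, so X follows (Rule 7).
From X, Y, and B, Rule 4 gives C.

Yes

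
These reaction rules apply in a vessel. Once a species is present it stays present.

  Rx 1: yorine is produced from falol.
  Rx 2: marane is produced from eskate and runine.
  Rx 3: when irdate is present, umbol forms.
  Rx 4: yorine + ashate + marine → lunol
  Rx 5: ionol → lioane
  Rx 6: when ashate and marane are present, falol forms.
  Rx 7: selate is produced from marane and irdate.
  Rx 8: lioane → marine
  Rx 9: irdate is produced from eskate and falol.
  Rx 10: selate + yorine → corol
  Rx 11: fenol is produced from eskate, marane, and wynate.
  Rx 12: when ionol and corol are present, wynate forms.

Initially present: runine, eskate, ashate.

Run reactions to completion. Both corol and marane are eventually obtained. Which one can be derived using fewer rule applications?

marane: eskate and runine present → marane forms (Rx 2). [1 rule application]
corol: eskate and runine present → marane forms (Rx 2). ashate and marane present → falol forms (Rx 6). falol present → yorine forms (Rx 1). eskate and falol present → irdate forms (Rx 9). marane and irdate present → selate forms (Rx 7). selate and yorine present → corol forms (Rx 10). [6 rule applications]
marane needs fewer.

marane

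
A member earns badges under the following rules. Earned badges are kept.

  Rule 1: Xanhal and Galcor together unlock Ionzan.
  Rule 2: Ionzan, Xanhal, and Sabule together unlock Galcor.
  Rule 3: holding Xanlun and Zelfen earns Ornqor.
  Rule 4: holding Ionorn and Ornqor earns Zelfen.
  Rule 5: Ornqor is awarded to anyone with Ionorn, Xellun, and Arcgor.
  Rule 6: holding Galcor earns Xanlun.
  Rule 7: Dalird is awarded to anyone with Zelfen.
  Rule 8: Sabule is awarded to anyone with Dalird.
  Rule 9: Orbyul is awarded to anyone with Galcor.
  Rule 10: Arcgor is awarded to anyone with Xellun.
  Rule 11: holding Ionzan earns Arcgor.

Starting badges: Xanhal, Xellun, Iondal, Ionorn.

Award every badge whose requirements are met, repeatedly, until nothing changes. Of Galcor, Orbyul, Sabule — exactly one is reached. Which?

With Xellun, Arcgor is earned (Rule 10).
With Ionorn, Xellun, and Arcgor, Ornqor is earned (Rule 5).
With Ionorn and Ornqor, Zelfen is earned (Rule 4).
With Zelfen, Dalird is earned (Rule 7).
With Dalird, Sabule is earned (Rule 8).
Galcor would need Ionzan, Xanhal, and Sabule (Rule 2), but Ionzan is never earned. Orbyul would need Galcor (Rule 9), but Galcor is never earned.

Sabule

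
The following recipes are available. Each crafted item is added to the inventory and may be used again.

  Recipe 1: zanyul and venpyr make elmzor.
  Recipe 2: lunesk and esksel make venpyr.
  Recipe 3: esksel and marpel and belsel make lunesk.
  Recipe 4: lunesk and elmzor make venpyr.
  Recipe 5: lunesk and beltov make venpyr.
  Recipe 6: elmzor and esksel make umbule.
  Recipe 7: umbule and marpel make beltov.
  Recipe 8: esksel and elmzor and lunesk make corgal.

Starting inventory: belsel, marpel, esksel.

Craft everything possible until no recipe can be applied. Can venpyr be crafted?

Yes

esksel and marpel and belsel → lunesk (Recipe 3).
Using Recipe 2, lunesk and esksel make venpyr.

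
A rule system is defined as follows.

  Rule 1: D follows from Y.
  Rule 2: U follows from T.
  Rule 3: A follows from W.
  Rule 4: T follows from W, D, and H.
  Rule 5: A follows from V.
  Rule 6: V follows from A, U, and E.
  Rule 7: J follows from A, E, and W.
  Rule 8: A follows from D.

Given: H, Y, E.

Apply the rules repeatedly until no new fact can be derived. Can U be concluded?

U would need T (Rule 2), but T is never established.

No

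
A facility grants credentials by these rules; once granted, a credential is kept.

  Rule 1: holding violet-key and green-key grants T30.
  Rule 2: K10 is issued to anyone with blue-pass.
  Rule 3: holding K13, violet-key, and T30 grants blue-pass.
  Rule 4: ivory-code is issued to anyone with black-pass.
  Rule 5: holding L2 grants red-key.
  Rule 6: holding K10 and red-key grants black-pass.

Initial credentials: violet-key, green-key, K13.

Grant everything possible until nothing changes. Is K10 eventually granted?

Holding violet-key and green-key grants T30 (Rule 1).
Holding K13, violet-key, and T30 grants blue-pass (Rule 3).
Holding blue-pass grants K10 (Rule 2).

Yes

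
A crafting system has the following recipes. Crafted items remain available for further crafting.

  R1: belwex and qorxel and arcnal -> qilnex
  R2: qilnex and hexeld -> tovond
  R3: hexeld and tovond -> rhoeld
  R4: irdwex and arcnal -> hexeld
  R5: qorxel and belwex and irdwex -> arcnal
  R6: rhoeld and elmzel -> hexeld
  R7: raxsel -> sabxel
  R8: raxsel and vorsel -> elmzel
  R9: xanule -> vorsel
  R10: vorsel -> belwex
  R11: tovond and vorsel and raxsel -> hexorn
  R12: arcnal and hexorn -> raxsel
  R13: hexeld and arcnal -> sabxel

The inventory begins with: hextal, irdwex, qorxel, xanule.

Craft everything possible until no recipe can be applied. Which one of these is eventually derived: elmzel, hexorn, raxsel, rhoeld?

xanule -> vorsel (R9).
vorsel -> belwex (R10).
Using R5, qorxel, belwex, and irdwex make arcnal.
Using R1, belwex, qorxel, and arcnal make qilnex.
irdwex and arcnal -> hexeld (R4).
Using R2, qilnex and hexeld make tovond.
hexeld and tovond -> rhoeld (R3).
raxsel would need arcnal and hexorn (R12), but hexorn is never obtained. elmzel would need raxsel and vorsel (R8), but raxsel is never obtained. hexorn would need tovond, vorsel, and raxsel (R11), but raxsel is never obtained.

rhoeld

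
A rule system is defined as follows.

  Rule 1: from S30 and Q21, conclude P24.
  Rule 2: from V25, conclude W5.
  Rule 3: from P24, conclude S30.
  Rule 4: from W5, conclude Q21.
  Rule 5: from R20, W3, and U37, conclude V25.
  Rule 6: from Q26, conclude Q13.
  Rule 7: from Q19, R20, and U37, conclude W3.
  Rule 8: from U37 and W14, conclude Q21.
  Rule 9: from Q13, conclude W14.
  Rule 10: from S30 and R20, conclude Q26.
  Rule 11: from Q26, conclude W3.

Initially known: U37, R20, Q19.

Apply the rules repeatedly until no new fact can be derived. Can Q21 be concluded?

Yes

From Q19, R20, and U37, Rule 7 gives W3.
R20, W3, and U37 hold, so V25 follows (Rule 5).
V25 holds, so W5 follows (Rule 2).
W5 holds, so Q21 follows (Rule 4).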